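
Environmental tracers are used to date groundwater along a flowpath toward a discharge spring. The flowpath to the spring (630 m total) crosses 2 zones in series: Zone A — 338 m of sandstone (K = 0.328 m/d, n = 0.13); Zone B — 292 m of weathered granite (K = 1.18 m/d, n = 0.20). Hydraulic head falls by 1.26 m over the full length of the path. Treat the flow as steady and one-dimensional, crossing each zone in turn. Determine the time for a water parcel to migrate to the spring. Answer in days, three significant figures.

104000 days

Steady 1-D flow in series ⇒ the Darcy flux q is identical in every zone and the zone head losses add (resistances L/K in series).
Σ(L/K) = 338/0.328 + 292/1.18 = 1030 + 247.5 = 1278 d
q = ΔH / Σ(L/K) = 1.26 / 1278 = 9.860e-4 m/d (same in every zone)
Zone A: v = q/n = 9.860e-4/0.13 = 0.007584 m/d → t_A = 338/0.007584 = 44570 d
Zone B: v = q/n = 9.860e-4/0.20 = 0.004930 m/d → t_B = 292/0.004930 = 59230 d
Total t = 44570 + 59230 = 103800 d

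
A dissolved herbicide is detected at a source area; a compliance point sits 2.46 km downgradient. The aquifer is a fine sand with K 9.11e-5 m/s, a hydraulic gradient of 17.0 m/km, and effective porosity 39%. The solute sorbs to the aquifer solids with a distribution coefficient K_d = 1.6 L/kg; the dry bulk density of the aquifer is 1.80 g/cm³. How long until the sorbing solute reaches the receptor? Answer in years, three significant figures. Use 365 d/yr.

K = 9.11e-5 m/s × 86400 s/d = 7.871 m/d
Darcy flux q = K·i = 7.871 × 0.017 = 0.1338 m/d
v = Ki/n = 7.871·0.017/0.39 = 0.3431 m/d
Retardation R = 1 + ρ_b·K_d/n = 1 + 1.80×1.6/0.39 = 8.385
Contaminant velocity v_c = v/R = 0.3431/8.385 = 0.04092 m/d
L = 2.46 km = 2460 m
t = L/v_c = 2460/0.04092 = 60120 d
   = 60120/365 = 165 yr

165 years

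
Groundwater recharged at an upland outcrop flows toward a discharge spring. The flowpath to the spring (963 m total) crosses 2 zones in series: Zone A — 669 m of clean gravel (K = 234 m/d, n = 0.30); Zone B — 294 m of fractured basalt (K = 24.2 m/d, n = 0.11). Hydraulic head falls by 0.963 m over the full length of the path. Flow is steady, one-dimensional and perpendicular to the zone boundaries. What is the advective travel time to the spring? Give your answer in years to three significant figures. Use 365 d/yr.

9.95 years

Steady 1-D flow in series ⇒ the Darcy flux q is identical in every zone and the zone head losses add (resistances L/K in series).
Σ(L/K) = 669/234 + 294/24.2 = 2.859 + 12.15 = 15.01 d
q = ΔH / Σ(L/K) = 0.963 / 15.01 = 0.06417 m/d (same in every zone)
Zone A: v = q/n = 0.06417/0.30 = 0.2139 m/d → t_A = 669/0.2139 = 3128 d
Zone B: v = q/n = 0.06417/0.11 = 0.5833 m/d → t_B = 294/0.5833 = 504.0 d
Total t = 3128 + 504.0 = 3632 d
   = 3632 / 365 = 9.95 yr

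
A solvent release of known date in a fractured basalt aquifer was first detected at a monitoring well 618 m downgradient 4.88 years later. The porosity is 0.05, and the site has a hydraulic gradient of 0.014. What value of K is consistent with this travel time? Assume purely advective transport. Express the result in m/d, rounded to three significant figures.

t = 4.88 years = 1781 d
v = L / t = 618 / 1781 = 0.3470 m/d
K = v · n / i = 0.3470 × 0.05 / 0.014 = 1.24 m/d

1.24 m/d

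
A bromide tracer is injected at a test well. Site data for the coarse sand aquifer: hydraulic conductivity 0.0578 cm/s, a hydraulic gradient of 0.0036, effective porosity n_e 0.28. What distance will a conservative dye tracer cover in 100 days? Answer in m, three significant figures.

64.2 m

K = 0.0578 cm/s × 864 = 49.94 m/d
Specific discharge q = 49.94 × 0.0036 = 0.1798 m/d
Seepage velocity v = q / n = 0.1798 / 0.28 = 0.6421 m/d
L = v × T = 0.6421 × 100 = 64.21 m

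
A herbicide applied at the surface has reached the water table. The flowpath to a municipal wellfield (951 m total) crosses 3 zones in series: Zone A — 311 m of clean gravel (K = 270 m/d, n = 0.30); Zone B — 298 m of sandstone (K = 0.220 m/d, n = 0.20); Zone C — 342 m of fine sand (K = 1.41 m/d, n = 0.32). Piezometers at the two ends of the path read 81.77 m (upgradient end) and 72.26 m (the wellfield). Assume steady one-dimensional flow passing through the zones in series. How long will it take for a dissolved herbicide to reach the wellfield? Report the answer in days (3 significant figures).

Total head drop ΔH = 81.77 − 72.26 = 9.51 m
Continuity: the same q passes through each zone, so ΔH = q·Σ(L_j/K_j) — the zones act as resistances in series.
Σ(L/K) = 311/270 + 298/0.220 + 342/1.41 = 1.152 + 1355 + 242.6 = 1598 d
q = ΔH / Σ(L/K) = 9.51 / 1598 = 0.005950 m/d (same in every zone)
Zone A: v = q/n = 0.005950/0.30 = 0.01983 m/d → t_A = 311/0.01983 = 15680 d
Zone B: v = q/n = 0.005950/0.20 = 0.02975 m/d → t_B = 298/0.02975 = 10020 d
Zone C: v = q/n = 0.005950/0.32 = 0.01859 m/d → t_C = 342/0.01859 = 18390 d
Total t = 15680 + 10020 + 18390 = 44090 d

44100 days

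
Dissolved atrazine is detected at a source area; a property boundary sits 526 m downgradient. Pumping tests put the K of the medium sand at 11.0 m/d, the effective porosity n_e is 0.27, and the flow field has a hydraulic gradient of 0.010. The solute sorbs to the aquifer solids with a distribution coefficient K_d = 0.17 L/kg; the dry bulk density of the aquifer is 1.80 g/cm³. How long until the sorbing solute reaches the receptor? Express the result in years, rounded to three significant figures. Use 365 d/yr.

7.55 years

Specific discharge q = 11.0 × 0.010 = 0.1100 m/d
Average linear velocity = 0.1100 / 0.27 = 0.4074 m/d
Retardation R = 1 + ρ_b·K_d/n = 1 + 1.80×0.17/0.27 = 2.133
Contaminant velocity v_c = v/R = 0.4074/2.133 = 0.1910 m/d
t = L/v_c = 526/0.1910 = 2754 d
   = 2754/365 = 7.55 yr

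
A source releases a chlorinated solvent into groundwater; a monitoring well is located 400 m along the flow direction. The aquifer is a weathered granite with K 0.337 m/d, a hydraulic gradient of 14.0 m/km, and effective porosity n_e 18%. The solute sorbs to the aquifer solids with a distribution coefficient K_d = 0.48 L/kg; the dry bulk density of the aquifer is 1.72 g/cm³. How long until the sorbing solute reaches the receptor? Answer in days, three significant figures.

Darcy flux q = K·i = 0.337 × 0.014 = 0.004718 m/d
Seepage velocity v = q / n = 0.004718 / 0.18 = 0.02621 m/d
Retardation R = 1 + ρ_b·K_d/n = 1 + 1.72×0.48/0.18 = 5.587
Contaminant velocity v_c = v/R = 0.02621/5.587 = 0.004692 m/d
t = L/v_c = 400/0.004692 = 85260 d

85300 days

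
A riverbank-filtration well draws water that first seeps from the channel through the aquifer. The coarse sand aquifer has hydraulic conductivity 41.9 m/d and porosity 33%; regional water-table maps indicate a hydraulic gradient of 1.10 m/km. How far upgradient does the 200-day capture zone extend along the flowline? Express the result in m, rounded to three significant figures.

q = Ki = 41.9 × 0.0011 = 0.04609 m/d
Seepage velocity v = q / n = 0.04609 / 0.33 = 0.1397 m/d
L = v × T = 0.1397 × 200 = 27.93 m

27.9 m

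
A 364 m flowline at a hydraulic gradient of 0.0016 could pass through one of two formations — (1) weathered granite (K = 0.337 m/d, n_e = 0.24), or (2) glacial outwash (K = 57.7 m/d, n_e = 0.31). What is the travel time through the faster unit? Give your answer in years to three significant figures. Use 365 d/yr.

3.35 years

Unit 1 (weathered granite): v = 0.337×0.0016/0.24 = 0.002247 m/d, t = 364/0.002247 = 162000 d
Unit 2 (glacial outwash): v = 57.7×0.0016/0.31 = 0.2978 m/d, t = 364/0.2978 = 1222 d
Faster: 1222 d / 365 = 3.35 yr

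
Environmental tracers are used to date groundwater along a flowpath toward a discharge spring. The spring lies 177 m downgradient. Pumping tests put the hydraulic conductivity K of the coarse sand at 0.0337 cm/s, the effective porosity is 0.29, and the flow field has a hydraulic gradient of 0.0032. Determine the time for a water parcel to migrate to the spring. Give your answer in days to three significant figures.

551 days

K = 0.0337 cm/s × 864 = 29.12 m/d
Specific discharge q = 29.12 × 0.0032 = 0.09317 m/d
Average linear velocity = 0.09317 / 0.29 = 0.3213 m/d
t = L / v = 177 / 0.3213 = 550.9 d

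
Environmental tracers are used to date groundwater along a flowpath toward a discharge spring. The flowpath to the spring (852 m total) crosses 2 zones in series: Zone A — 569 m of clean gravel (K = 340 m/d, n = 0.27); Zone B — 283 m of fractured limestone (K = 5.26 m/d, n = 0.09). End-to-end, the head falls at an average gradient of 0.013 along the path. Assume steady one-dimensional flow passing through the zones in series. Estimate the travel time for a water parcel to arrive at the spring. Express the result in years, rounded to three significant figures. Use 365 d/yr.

Continuity: the same q passes through each zone, so ΔH = q·Σ(L_j/K_j) — the zones act as resistances in series.
Σ(L/K) = 569/340 + 283/5.26 = 1.674 + 53.80 = 55.48 d
K_eq = L_total / Σ(L/K) = 852 / 55.48 = 15.36 m/d
q = K_eq · i = 15.36 × 0.013 = 0.1997 m/d (same in every zone)
Zone A: v = q/n = 0.1997/0.27 = 0.7395 m/d → t_A = 569/0.7395 = 769.5 d
Zone B: v = q/n = 0.1997/0.09 = 2.218 m/d → t_B = 283/2.218 = 127.6 d
Total t = 769.5 + 127.6 = 897.0 d
   = 897.0 / 365 = 2.46 yr

2.46 years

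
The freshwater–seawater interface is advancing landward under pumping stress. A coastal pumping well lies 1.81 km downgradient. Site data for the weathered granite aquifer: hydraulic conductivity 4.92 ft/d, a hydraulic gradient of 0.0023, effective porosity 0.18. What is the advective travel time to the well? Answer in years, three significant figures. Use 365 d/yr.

259 years

K = 4.92 ft/d × 0.3048 = 1.500 m/d
Darcy flux q = K·i = 1.500 × 0.0023 = 0.003449 m/d
Average linear velocity = 0.003449 / 0.18 = 0.01916 m/d
L = 1.81 km = 1810 m
t = L / v = 1810 / 0.01916 = 94460 d
   = 94460 / 365 = 259 yr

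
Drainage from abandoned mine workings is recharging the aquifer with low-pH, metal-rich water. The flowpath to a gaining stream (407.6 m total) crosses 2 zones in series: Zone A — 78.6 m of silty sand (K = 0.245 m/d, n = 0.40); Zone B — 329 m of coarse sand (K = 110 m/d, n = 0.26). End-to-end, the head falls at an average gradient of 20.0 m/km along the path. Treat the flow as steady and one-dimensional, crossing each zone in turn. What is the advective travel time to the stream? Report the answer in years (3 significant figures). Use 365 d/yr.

12.7 years

For zones in series the flux q is common to all zones; the equivalent conductivity is the harmonic (thickness-weighted) mean, K_eq = L_total / Σ(L_j/K_j).
Σ(L/K) = 78.6/0.245 + 329/110 = 320.8 + 2.991 = 323.8 d
K_eq = L_total / Σ(L/K) = 407.6 / 323.8 = 1.259 m/d
q = K_eq · i = 1.259 × 0.020 = 0.02518 m/d (same in every zone)
Zone A: v = q/n = 0.02518/0.40 = 0.06294 m/d → t_A = 78.6/0.06294 = 1249 d
Zone B: v = q/n = 0.02518/0.26 = 0.09683 m/d → t_B = 329/0.09683 = 3398 d
Total t = 1249 + 3398 = 4647 d
   = 4647 / 365 = 12.7 yr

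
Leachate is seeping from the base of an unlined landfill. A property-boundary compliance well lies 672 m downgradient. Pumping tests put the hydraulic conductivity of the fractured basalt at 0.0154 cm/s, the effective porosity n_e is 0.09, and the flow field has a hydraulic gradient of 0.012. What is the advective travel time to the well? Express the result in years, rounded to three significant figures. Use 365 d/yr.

1.04 years

K = 0.0154 cm/s × 864 = 13.31 m/d
q = Ki = 13.31 × 0.012 = 0.1597 m/d
v = Ki/n = 13.31·0.012/0.09 = 1.774 m/d
t = L / v = 672 / 1.774 = 378.8 d
   = 378.8 / 365 = 1.04 yr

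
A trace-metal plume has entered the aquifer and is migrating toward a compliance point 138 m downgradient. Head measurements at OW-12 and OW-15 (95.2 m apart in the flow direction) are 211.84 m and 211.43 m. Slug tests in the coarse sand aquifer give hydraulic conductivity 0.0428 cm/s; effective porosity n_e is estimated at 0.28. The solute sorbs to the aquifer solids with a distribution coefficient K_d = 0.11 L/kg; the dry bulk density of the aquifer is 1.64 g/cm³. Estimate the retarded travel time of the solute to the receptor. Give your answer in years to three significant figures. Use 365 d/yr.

1.09 years

Hydraulic gradient i = (211.84 − 211.43) / 95.2 = 0.41 / 95.2 = 0.004307
K = 0.0428 cm/s × 864 = 36.98 m/d
Darcy flux q = K·i = 36.98 × 0.004307 = 0.1593 m/d
Seepage velocity v = q / n = 0.1593 / 0.28 = 0.5688 m/d
Retardation R = 1 + ρ_b·K_d/n = 1 + 1.64×0.11/0.28 = 1.644
Contaminant velocity v_c = v/R = 0.5688/1.644 = 0.3459 m/d
t = L/v_c = 138/0.3459 = 398.9 d
   = 398.9/365 = 1.09 yr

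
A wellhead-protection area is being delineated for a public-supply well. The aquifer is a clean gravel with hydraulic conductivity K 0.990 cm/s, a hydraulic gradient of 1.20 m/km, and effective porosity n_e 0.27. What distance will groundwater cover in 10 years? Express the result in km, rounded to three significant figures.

K = 0.990 cm/s × 864 = 855.4 m/d
Specific discharge q = 855.4 × 0.0012 = 1.026 m/d
Average linear velocity = 1.026 / 0.27 = 3.802 m/d
T = 10 yr × 365 = 3650 d
L = v × T = 3.802 × 3650 = 13880 m
   = 13.9 km

13.9 km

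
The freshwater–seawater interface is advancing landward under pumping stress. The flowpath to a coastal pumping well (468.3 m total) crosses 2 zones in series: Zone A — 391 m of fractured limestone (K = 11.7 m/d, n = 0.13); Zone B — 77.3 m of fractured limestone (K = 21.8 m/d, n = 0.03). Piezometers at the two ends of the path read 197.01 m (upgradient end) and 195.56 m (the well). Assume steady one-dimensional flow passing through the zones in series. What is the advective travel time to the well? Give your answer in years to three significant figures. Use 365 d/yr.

3.71 years

Total head drop ΔH = 197.01 − 195.56 = 1.45 m
Continuity: the same q passes through each zone, so ΔH = q·Σ(L_j/K_j) — the zones act as resistances in series.
Σ(L/K) = 391/11.7 + 77.3/21.8 = 33.42 + 3.546 = 36.96 d
q = ΔH / Σ(L/K) = 1.45 / 36.96 = 0.03923 m/d (same in every zone)
Zone A: v = q/n = 0.03923/0.13 = 0.3017 m/d → t_A = 391/0.3017 = 1296 d
Zone B: v = q/n = 0.03923/0.03 = 1.308 m/d → t_B = 77.3/1.308 = 59.12 d
Total t = 1296 + 59.12 = 1355 d
   = 1355 / 365 = 3.71 yr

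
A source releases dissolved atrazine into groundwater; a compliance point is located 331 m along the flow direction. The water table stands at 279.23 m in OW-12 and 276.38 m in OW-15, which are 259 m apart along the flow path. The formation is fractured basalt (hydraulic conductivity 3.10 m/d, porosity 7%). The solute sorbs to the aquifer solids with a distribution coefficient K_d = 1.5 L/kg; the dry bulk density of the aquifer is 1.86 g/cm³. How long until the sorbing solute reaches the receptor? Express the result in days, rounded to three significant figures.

Hydraulic gradient i = (279.23 − 276.38) / 259 = 2.85 / 259 = 0.01100
Darcy flux q = K·i = 3.10 × 0.01100 = 0.03411 m/d
Average linear velocity = 0.03411 / 0.07 = 0.4873 m/d
Retardation R = 1 + ρ_b·K_d/n = 1 + 1.86×1.5/0.07 = 40.86
Contaminant velocity v_c = v/R = 0.4873/40.86 = 0.01193 m/d
t = L/v_c = 331/0.01193 = 27750 d

27800 days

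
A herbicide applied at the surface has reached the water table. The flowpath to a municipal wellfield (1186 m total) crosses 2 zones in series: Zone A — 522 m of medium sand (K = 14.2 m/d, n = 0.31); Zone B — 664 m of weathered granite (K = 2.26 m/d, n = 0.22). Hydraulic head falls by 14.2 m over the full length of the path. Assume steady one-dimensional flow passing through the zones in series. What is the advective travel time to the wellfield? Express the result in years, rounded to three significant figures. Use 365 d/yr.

19.6 years

Continuity: the same q passes through each zone, so ΔH = q·Σ(L_j/K_j) — the zones act as resistances in series.
Σ(L/K) = 522/14.2 + 664/2.26 = 36.76 + 293.8 = 330.6 d
q = ΔH / Σ(L/K) = 14.2 / 330.6 = 0.04296 m/d (same in every zone)
Zone A: v = q/n = 0.04296/0.31 = 0.1386 m/d → t_A = 522/0.1386 = 3767 d
Zone B: v = q/n = 0.04296/0.22 = 0.1953 m/d → t_B = 664/0.1953 = 3401 d
Total t = 3767 + 3401 = 7168 d
   = 7168 / 365 = 19.6 yr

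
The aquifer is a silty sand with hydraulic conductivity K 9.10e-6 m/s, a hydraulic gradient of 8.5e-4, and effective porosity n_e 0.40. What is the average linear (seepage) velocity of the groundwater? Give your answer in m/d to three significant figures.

0.00167 m/d

K = 9.10e-6 m/s × 86400 s/d = 0.7862 m/d
Specific discharge q = 0.7862 × 8.5e-4 = 6.683e-4 m/d
Seepage velocity v = q / n = 6.683e-4 / 0.40 = 0.001671 m/d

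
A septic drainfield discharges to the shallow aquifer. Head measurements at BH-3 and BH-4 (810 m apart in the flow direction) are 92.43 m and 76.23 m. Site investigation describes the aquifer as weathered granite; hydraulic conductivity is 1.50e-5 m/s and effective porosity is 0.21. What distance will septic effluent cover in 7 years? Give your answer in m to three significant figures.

315 m

Hydraulic gradient i = (92.43 − 76.23) / 810 = 16.20 / 810 = 0.02000
K = 1.50e-5 m/s × 86400 s/d = 1.296 m/d
Darcy flux q = K·i = 1.296 × 0.02000 = 0.02592 m/d
Seepage velocity v = q / n = 0.02592 / 0.21 = 0.1234 m/d
T = 7 yr × 365 = 2555 d
L = v × T = 0.1234 × 2555 = 315.4 m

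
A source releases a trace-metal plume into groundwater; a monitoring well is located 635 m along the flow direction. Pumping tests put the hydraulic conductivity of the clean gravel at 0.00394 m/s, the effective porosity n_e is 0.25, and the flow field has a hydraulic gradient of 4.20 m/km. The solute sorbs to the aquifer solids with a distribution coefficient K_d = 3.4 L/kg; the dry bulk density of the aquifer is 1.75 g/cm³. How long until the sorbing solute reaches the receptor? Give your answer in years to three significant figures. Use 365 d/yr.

7.54 years

K = 0.00394 m/s × 86400 s/d = 340.4 m/d
Darcy flux q = K·i = 340.4 × 0.0042 = 1.430 m/d
Seepage velocity v = q / n = 1.430 / 0.25 = 5.719 m/d
Retardation R = 1 + ρ_b·K_d/n = 1 + 1.75×3.4/0.25 = 24.80
Contaminant velocity v_c = v/R = 5.719/24.80 = 0.2306 m/d
t = L/v_c = 635/0.2306 = 2754 d
   = 2754/365 = 7.54 yr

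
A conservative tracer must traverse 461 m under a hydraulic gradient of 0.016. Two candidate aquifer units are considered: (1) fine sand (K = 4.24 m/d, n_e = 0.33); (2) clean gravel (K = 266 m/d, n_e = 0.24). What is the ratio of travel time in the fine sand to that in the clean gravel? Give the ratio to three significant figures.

Unit 1 (fine sand): v = 4.24×0.016/0.33 = 0.2056 m/d, t = 461/0.2056 = 2242 d
Unit 2 (clean gravel): v = 266×0.016/0.24 = 17.73 m/d, t = 461/17.73 = 26.00 d
t(fine sand) / t(clean gravel) = 2242/26.00 = 86.3

86.3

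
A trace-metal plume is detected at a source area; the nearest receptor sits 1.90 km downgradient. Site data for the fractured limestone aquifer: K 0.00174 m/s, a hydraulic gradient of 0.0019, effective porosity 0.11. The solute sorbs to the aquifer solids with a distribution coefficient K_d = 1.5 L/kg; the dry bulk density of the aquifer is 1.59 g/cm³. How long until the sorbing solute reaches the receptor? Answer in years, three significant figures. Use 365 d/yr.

45.5 years

K = 0.00174 m/s × 86400 s/d = 150.3 m/d
Specific discharge q = 150.3 × 0.0019 = 0.2856 m/d
Seepage velocity v = q / n = 0.2856 / 0.11 = 2.597 m/d
Retardation R = 1 + ρ_b·K_d/n = 1 + 1.59×1.5/0.11 = 22.68
Contaminant velocity v_c = v/R = 2.597/22.68 = 0.1145 m/d
L = 1.90 km = 1900 m
t = L/v_c = 1900/0.1145 = 16600 d
   = 16600/365 = 45.5 yr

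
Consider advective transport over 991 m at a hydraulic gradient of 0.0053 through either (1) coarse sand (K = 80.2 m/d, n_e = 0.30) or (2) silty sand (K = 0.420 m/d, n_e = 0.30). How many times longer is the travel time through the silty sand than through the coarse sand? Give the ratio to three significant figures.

Unit 1 (coarse sand): v = 80.2×0.0053/0.30 = 1.417 m/d, t = 991/1.417 = 699.4 d
Unit 2 (silty sand): v = 0.420×0.0053/0.30 = 0.007420 m/d, t = 991/0.007420 = 133600 d
t(silty sand) / t(coarse sand) = 133600/699.4 = 191

191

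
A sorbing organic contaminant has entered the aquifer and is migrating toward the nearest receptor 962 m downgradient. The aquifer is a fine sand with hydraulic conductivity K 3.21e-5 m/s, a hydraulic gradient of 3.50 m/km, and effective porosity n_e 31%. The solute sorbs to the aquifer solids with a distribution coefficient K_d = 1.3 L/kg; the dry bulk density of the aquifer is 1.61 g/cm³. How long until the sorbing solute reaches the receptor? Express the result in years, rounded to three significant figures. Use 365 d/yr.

652 years

K = 3.21e-5 m/s × 86400 s/d = 2.773 m/d
Specific discharge q = 2.773 × 0.0035 = 0.009707 m/d
v = Ki/n = 2.773·0.0035/0.31 = 0.03131 m/d
Retardation R = 1 + ρ_b·K_d/n = 1 + 1.61×1.3/0.31 = 7.752
Contaminant velocity v_c = v/R = 0.03131/7.752 = 0.004040 m/d
t = L/v_c = 962/0.004040 = 238100 d
   = 238100/365 = 652 yr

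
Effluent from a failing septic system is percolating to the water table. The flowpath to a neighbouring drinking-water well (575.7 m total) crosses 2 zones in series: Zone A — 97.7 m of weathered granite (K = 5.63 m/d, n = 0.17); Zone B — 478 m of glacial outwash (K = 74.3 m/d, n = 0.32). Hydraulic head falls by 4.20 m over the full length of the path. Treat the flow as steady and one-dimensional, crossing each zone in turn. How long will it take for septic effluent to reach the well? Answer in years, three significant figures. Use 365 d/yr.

2.63 years

Continuity: the same q passes through each zone, so ΔH = q·Σ(L_j/K_j) — the zones act as resistances in series.
Σ(L/K) = 97.7/5.63 + 478/74.3 = 17.35 + 6.433 = 23.79 d
q = ΔH / Σ(L/K) = 4.20 / 23.79 = 0.1766 m/d (same in every zone)
Zone A: v = q/n = 0.1766/0.17 = 1.039 m/d → t_A = 97.7/1.039 = 94.07 d
Zone B: v = q/n = 0.1766/0.32 = 0.5518 m/d → t_B = 478/0.5518 = 866.3 d
Total t = 94.07 + 866.3 = 960.4 d
   = 960.4 / 365 = 2.63 yr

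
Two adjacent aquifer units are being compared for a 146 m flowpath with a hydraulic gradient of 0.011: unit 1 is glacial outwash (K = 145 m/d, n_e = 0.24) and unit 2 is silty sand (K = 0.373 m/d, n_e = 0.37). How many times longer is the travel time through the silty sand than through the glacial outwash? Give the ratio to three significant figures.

Unit 1 (glacial outwash): v = 145×0.011/0.24 = 6.646 m/d, t = 146/6.646 = 21.97 d
Unit 2 (silty sand): v = 0.373×0.011/0.37 = 0.01109 m/d, t = 146/0.01109 = 13170 d
t(silty sand) / t(glacial outwash) = 13170/21.97 = 599

599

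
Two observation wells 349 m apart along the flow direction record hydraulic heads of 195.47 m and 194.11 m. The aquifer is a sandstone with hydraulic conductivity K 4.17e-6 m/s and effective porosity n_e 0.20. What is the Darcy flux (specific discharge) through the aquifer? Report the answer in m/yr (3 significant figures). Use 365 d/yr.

Hydraulic gradient i = (195.47 − 194.11) / 349 = 1.36 / 349 = 0.003897
K = 4.17e-6 m/s × 86400 s/d = 0.3603 m/d
q = Ki = 0.3603 × 0.003897 = 0.001404 m/d
   = 0.001404 × 365 = 0.512 m/yr

0.512 m/yr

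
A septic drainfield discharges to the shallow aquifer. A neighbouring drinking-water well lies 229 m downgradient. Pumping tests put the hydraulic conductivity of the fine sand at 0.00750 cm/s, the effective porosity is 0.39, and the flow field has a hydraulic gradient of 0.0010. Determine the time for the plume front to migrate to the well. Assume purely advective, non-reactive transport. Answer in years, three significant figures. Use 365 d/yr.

37.8 years

K = 0.00750 cm/s × 864 = 6.480 m/d
Darcy flux q = K·i = 6.480 × 0.0010 = 0.006480 m/d
v = Ki/n = 6.480·0.0010/0.39 = 0.01662 m/d
t = L / v = 229 / 0.01662 = 13780 d
   = 13780 / 365 = 37.8 yr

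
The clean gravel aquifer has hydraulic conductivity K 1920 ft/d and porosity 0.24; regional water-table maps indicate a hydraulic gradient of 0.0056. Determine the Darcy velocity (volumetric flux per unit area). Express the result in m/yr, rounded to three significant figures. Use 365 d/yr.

K = 1920 ft/d × 0.3048 = 585.2 m/d
Darcy flux q = K·i = 585.2 × 0.0056 = 3.277 m/d
   = 3.277 × 365 = 1200 m/yr

1200 m/yr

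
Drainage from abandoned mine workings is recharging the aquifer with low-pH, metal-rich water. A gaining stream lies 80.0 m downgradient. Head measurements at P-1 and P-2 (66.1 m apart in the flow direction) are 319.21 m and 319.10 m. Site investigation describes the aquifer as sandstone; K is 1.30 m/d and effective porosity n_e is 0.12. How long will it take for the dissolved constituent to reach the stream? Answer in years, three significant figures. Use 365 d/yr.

12.2 years

Hydraulic gradient i = (319.21 − 319.10) / 66.1 = 0.11 / 66.1 = 0.001664
Darcy flux q = K·i = 1.30 × 0.001664 = 0.002163 m/d
Seepage velocity v = q / n = 0.002163 / 0.12 = 0.01803 m/d
t = L / v = 80.0 / 0.01803 = 4437 d
   = 4437 / 365 = 12.2 yr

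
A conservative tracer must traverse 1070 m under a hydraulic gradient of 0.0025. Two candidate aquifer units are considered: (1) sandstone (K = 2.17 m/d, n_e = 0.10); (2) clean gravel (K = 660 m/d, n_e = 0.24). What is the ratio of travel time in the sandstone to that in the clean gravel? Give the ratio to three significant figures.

Unit 1 (sandstone): v = 2.17×0.0025/0.10 = 0.05425 m/d, t = 1070/0.05425 = 19720 d
Unit 2 (clean gravel): v = 660×0.0025/0.24 = 6.875 m/d, t = 1070/6.875 = 155.6 d
t(sandstone) / t(clean gravel) = 19720/155.6 = 127

127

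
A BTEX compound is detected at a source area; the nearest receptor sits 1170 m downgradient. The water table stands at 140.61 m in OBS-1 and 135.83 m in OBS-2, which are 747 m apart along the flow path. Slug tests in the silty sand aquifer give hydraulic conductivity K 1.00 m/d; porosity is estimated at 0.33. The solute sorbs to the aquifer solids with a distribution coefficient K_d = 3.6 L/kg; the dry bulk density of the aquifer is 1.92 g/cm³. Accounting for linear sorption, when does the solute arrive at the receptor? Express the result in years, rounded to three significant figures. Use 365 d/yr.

3630 years

Hydraulic gradient i = (140.61 − 135.83) / 747 = 4.78 / 747 = 0.006399
Darcy flux q = K·i = 1.00 × 0.006399 = 0.006399 m/d
v = Ki/n = 1.00·0.006399/0.33 = 0.01939 m/d
Retardation R = 1 + ρ_b·K_d/n = 1 + 1.92×3.6/0.33 = 21.95
Contaminant velocity v_c = v/R = 0.01939/21.95 = 8.836e-4 m/d
t = L/v_c = 1170/8.836e-4 = 1.324e6 d
   = 1.324e6/365 = 3630 yr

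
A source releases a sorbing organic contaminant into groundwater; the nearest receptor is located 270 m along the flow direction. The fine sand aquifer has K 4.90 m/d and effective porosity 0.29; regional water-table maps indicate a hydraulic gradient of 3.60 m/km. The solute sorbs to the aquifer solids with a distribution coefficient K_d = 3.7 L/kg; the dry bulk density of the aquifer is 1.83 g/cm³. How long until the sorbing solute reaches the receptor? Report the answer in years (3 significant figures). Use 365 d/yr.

Specific discharge q = 4.90 × 0.0036 = 0.01764 m/d
v_s = q/n_e = 0.01764/0.29 = 0.06083 m/d
Retardation R = 1 + ρ_b·K_d/n = 1 + 1.83×3.7/0.29 = 24.35
Contaminant velocity v_c = v/R = 0.06083/24.35 = 0.002498 m/d
t = L/v_c = 270/0.002498 = 108100 d
   = 108100/365 = 296 yr

296 years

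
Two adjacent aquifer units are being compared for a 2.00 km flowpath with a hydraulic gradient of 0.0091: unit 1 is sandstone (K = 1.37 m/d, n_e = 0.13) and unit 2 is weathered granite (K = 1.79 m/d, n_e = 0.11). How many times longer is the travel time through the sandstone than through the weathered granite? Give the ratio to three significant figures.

1.54

Unit 1 (sandstone): v = 1.37×0.0091/0.13 = 0.09590 m/d, t = 2000/0.09590 = 20860 d
Unit 2 (weathered granite): v = 1.79×0.0091/0.11 = 0.1481 m/d, t = 2000/0.1481 = 13510 d
t(sandstone) / t(weathered granite) = 20860/13510 = 1.54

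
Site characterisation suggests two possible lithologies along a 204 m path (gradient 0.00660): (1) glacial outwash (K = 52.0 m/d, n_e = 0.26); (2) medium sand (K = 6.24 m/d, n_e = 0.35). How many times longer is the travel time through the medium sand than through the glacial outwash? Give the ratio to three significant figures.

11.2

Unit 1 (glacial outwash): v = 52.0×0.0066/0.26 = 1.320 m/d, t = 204/1.320 = 154.5 d
Unit 2 (medium sand): v = 6.24×0.0066/0.35 = 0.1177 m/d, t = 204/0.1177 = 1734 d
t(medium sand) / t(glacial outwash) = 1734/154.5 = 11.2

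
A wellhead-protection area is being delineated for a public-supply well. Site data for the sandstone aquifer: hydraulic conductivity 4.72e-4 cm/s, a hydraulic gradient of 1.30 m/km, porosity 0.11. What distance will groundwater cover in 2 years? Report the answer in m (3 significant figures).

K = 4.72e-4 cm/s × 864 = 0.4078 m/d
Darcy flux q = K·i = 0.4078 × 0.0013 = 5.302e-4 m/d
Average linear velocity = 5.302e-4 / 0.11 = 0.004820 m/d
T = 2 yr × 365 = 730 d
L = v × T = 0.004820 × 730 = 3.518 m

3.52 m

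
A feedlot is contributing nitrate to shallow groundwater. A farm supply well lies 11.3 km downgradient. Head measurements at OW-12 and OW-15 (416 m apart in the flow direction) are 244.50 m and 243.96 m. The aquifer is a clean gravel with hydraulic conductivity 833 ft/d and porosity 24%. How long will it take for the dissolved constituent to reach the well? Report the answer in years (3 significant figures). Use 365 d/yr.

Hydraulic gradient i = (244.50 − 243.96) / 416 = 0.54 / 416 = 0.001298
K = 833 ft/d × 0.3048 = 253.9 m/d
Specific discharge q = 253.9 × 0.001298 = 0.3296 m/d
v_s = q/n_e = 0.3296/0.24 = 1.373 m/d
L = 11.3 km = 11300 m
t = L / v = 11300 / 1.373 = 8229 d
   = 8229 / 365 = 22.5 yr

22.5 years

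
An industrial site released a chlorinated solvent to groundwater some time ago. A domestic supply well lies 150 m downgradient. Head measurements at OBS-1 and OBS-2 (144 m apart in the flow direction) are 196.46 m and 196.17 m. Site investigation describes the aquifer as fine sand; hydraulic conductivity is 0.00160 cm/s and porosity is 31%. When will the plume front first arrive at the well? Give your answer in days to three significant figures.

Hydraulic gradient i = (196.46 − 196.17) / 144 = 0.29 / 144 = 0.002014
K = 0.00160 cm/s × 864 = 1.382 m/d
q = Ki = 1.382 × 0.002014 = 0.002784 m/d
v = Ki/n = 1.382·0.002014/0.31 = 0.008981 m/d
t = L / v = 150 / 0.008981 = 16700 d

16700 days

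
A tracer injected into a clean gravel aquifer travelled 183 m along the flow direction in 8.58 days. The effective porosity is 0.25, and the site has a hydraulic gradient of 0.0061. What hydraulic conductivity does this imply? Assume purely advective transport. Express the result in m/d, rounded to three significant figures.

874 m/d

v = L / t = 183 / 8.58 = 21.33 m/d
K = v · n / i = 21.33 × 0.25 / 0.0061 = 874 m/d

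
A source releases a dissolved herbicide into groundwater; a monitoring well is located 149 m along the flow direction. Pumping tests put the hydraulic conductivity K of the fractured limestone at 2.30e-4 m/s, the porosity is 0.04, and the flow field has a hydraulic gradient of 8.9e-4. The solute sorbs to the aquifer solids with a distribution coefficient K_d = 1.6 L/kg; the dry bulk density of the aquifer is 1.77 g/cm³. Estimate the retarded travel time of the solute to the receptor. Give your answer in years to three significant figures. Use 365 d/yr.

K = 2.30e-4 m/s × 86400 s/d = 19.87 m/d
Darcy flux q = K·i = 19.87 × 8.9e-4 = 0.01769 m/d
Average linear velocity = 0.01769 / 0.04 = 0.4422 m/d
Retardation R = 1 + ρ_b·K_d/n = 1 + 1.77×1.6/0.04 = 71.80
Contaminant velocity v_c = v/R = 0.4422/71.80 = 0.006158 m/d
t = L/v_c = 149/0.006158 = 24200 d
   = 24200/365 = 66.3 yr

66.3 years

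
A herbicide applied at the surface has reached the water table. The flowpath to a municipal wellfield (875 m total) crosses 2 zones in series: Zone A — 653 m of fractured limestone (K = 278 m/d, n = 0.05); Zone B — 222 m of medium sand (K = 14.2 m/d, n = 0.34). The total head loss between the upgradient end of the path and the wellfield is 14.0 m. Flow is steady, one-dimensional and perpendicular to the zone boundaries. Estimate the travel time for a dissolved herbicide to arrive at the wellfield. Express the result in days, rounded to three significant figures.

Steady 1-D flow in series ⇒ the Darcy flux q is identical in every zone and the zone head losses add (resistances L/K in series).
Σ(L/K) = 653/278 + 222/14.2 = 2.349 + 15.63 = 17.98 d
q = ΔH / Σ(L/K) = 14.0 / 17.98 = 0.7785 m/d (same in every zone)
Zone A: v = q/n = 0.7785/0.05 = 15.57 m/d → t_A = 653/15.57 = 41.94 d
Zone B: v = q/n = 0.7785/0.34 = 2.290 m/d → t_B = 222/2.290 = 96.95 d
Total t = 41.94 + 96.95 = 138.9 d

139 days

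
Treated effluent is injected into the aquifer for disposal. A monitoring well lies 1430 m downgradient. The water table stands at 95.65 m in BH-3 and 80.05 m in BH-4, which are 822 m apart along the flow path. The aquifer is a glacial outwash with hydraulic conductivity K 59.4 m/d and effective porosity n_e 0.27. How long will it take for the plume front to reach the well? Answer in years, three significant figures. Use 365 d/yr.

0.938 years

Hydraulic gradient i = (95.65 − 80.05) / 822 = 15.60 / 822 = 0.01898
q = Ki = 59.4 × 0.01898 = 1.127 m/d
v = Ki/n = 59.4·0.01898/0.27 = 4.175 m/d
t = L / v = 1430 / 4.175 = 342.5 d
   = 342.5 / 365 = 0.938 yr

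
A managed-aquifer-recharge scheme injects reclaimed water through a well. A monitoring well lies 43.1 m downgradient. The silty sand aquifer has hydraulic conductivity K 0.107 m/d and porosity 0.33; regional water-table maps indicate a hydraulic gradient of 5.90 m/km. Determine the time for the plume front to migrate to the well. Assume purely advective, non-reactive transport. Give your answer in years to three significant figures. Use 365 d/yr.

Specific discharge q = 0.107 × 0.0059 = 6.313e-4 m/d
v_s = q/n_e = 6.313e-4/0.33 = 0.001913 m/d
t = L / v = 43.1 / 0.001913 = 22530 d
   = 22530 / 365 = 61.7 yr

61.7 years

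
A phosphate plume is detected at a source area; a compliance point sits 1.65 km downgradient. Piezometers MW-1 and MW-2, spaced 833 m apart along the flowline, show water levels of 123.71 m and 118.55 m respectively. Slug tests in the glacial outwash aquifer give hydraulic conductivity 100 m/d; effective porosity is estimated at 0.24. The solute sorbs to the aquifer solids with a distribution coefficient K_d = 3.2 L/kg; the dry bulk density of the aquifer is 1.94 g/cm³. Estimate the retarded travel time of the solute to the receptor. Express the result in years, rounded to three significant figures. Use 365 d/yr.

47.1 years

Hydraulic gradient i = (123.71 − 118.55) / 833 = 5.16 / 833 = 0.006194
q = Ki = 100 × 0.006194 = 0.6194 m/d
Seepage velocity v = q / n = 0.6194 / 0.24 = 2.581 m/d
Retardation R = 1 + ρ_b·K_d/n = 1 + 1.94×3.2/0.24 = 26.87
Contaminant velocity v_c = v/R = 2.581/26.87 = 0.09607 m/d
L = 1.65 km = 1650 m
t = L/v_c = 1650/0.09607 = 17180 d
   = 17180/365 = 47.1 yr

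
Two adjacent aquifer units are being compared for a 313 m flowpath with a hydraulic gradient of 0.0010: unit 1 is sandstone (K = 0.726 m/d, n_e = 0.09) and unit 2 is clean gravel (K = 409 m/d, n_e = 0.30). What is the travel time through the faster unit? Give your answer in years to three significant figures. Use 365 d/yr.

0.629 years

Unit 1 (sandstone): v = 0.726×0.0010/0.09 = 0.008067 m/d, t = 313/0.008067 = 38800 d
Unit 2 (clean gravel): v = 409×0.0010/0.30 = 1.363 m/d, t = 313/1.363 = 229.6 d
Faster: 229.6 d / 365 = 0.629 yr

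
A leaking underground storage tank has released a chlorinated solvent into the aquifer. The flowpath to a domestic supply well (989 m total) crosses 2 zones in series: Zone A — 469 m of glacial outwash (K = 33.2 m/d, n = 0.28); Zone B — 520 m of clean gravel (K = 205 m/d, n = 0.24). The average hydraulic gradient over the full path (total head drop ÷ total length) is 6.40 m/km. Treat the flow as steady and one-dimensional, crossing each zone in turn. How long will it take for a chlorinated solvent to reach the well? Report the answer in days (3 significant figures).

For zones in series the flux q is common to all zones; the equivalent conductivity is the harmonic (thickness-weighted) mean, K_eq = L_total / Σ(L_j/K_j).
Σ(L/K) = 469/33.2 + 520/205 = 14.13 + 2.537 = 16.66 d
K_eq = L_total / Σ(L/K) = 989 / 16.66 = 59.35 m/d
q = K_eq · i = 59.35 × 0.0064 = 0.3799 m/d (same in every zone)
Zone A: v = q/n = 0.3799/0.28 = 1.357 m/d → t_A = 469/1.357 = 345.7 d
Zone B: v = q/n = 0.3799/0.24 = 1.583 m/d → t_B = 520/1.583 = 328.5 d
Total t = 345.7 + 328.5 = 674.3 d

674 days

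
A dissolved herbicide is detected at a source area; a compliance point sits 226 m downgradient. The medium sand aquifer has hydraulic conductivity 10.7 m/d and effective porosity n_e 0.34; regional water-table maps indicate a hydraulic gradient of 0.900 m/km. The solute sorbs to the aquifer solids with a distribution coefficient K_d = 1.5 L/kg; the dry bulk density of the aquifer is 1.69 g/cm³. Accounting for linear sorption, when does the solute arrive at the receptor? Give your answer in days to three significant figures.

Darcy flux q = K·i = 10.7 × 9.0e-4 = 0.009630 m/d
v = Ki/n = 10.7·9.0e-4/0.34 = 0.02832 m/d
Retardation R = 1 + ρ_b·K_d/n = 1 + 1.69×1.5/0.34 = 8.456
Contaminant velocity v_c = v/R = 0.02832/8.456 = 0.003350 m/d
t = L/v_c = 226/0.003350 = 67470 d

67500 days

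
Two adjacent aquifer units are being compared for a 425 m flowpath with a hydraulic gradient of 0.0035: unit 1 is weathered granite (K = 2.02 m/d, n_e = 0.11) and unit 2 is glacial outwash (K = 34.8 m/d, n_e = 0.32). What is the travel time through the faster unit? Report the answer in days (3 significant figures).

Unit 1 (weathered granite): v = 2.02×0.0035/0.11 = 0.06427 m/d, t = 425/0.06427 = 6612 d
Unit 2 (glacial outwash): v = 34.8×0.0035/0.32 = 0.3806 m/d, t = 425/0.3806 = 1117 d
Faster unit: t = 1120 d

1120 days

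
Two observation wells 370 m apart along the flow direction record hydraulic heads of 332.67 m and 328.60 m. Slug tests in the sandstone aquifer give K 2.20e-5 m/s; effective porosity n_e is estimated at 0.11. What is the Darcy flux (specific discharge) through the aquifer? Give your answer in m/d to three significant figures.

0.0209 m/d

Hydraulic gradient i = (332.67 − 328.60) / 370 = 4.07 / 370 = 0.01100
K = 2.20e-5 m/s × 86400 s/d = 1.901 m/d
Specific discharge q = 1.901 × 0.01100 = 0.02091 m/d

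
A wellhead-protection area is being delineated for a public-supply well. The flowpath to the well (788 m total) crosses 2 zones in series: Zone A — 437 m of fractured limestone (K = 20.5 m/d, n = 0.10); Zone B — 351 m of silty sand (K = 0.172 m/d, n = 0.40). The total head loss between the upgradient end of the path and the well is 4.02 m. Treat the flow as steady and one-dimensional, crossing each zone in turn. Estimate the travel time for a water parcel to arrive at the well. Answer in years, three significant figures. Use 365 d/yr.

Continuity: the same q passes through each zone, so ΔH = q·Σ(L_j/K_j) — the zones act as resistances in series.
Σ(L/K) = 437/20.5 + 351/0.172 = 21.32 + 2041 = 2062 d
q = ΔH / Σ(L/K) = 4.02 / 2062 = 0.001950 m/d (same in every zone)
Zone A: v = q/n = 0.001950/0.10 = 0.01950 m/d → t_A = 437/0.01950 = 22420 d
Zone B: v = q/n = 0.001950/0.40 = 0.004874 m/d → t_B = 351/0.004874 = 72020 d
Total t = 22420 + 72020 = 94430 d
   = 94430 / 365 = 259 yr

259 years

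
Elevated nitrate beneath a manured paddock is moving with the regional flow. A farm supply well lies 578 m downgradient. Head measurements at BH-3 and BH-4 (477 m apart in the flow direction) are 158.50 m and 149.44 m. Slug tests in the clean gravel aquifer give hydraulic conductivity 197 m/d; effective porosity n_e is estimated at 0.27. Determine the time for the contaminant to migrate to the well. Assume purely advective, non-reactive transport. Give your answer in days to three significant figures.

Hydraulic gradient i = (158.50 − 149.44) / 477 = 9.06 / 477 = 0.01899
q = Ki = 197 × 0.01899 = 3.742 m/d
Average linear velocity = 3.742 / 0.27 = 13.86 m/d
t = L / v = 578 / 13.86 = 41.71 d

41.7 days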